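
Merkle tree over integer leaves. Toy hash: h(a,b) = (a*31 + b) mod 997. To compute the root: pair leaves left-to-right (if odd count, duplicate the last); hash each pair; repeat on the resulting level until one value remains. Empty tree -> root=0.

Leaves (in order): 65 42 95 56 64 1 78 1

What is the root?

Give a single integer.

L0: [65, 42, 95, 56, 64, 1, 78, 1]
L1: h(65,42)=(65*31+42)%997=63 h(95,56)=(95*31+56)%997=10 h(64,1)=(64*31+1)%997=988 h(78,1)=(78*31+1)%997=425 -> [63, 10, 988, 425]
L2: h(63,10)=(63*31+10)%997=966 h(988,425)=(988*31+425)%997=146 -> [966, 146]
L3: h(966,146)=(966*31+146)%997=182 -> [182]

Answer: 182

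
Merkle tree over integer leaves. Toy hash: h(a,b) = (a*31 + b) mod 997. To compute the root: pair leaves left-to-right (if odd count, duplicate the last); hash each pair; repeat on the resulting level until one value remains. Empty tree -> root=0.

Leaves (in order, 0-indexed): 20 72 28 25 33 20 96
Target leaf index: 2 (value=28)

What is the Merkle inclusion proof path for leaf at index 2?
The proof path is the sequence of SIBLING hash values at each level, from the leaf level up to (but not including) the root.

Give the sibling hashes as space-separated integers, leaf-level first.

L0 (leaves): [20, 72, 28, 25, 33, 20, 96], target index=2
L1: h(20,72)=(20*31+72)%997=692 [pair 0] h(28,25)=(28*31+25)%997=893 [pair 1] h(33,20)=(33*31+20)%997=46 [pair 2] h(96,96)=(96*31+96)%997=81 [pair 3] -> [692, 893, 46, 81]
  Sibling for proof at L0: 25
L2: h(692,893)=(692*31+893)%997=411 [pair 0] h(46,81)=(46*31+81)%997=510 [pair 1] -> [411, 510]
  Sibling for proof at L1: 692
L3: h(411,510)=(411*31+510)%997=290 [pair 0] -> [290]
  Sibling for proof at L2: 510
Root: 290
Proof path (sibling hashes from leaf to root): [25, 692, 510]

Answer: 25 692 510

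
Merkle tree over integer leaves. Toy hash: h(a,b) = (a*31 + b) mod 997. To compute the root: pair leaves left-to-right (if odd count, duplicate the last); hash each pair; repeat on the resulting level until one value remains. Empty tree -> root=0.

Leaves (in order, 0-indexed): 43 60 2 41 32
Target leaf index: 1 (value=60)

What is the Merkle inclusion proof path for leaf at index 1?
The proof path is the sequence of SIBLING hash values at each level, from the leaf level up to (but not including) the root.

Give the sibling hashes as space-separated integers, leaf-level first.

L0 (leaves): [43, 60, 2, 41, 32], target index=1
L1: h(43,60)=(43*31+60)%997=396 [pair 0] h(2,41)=(2*31+41)%997=103 [pair 1] h(32,32)=(32*31+32)%997=27 [pair 2] -> [396, 103, 27]
  Sibling for proof at L0: 43
L2: h(396,103)=(396*31+103)%997=415 [pair 0] h(27,27)=(27*31+27)%997=864 [pair 1] -> [415, 864]
  Sibling for proof at L1: 103
L3: h(415,864)=(415*31+864)%997=768 [pair 0] -> [768]
  Sibling for proof at L2: 864
Root: 768
Proof path (sibling hashes from leaf to root): [43, 103, 864]

Answer: 43 103 864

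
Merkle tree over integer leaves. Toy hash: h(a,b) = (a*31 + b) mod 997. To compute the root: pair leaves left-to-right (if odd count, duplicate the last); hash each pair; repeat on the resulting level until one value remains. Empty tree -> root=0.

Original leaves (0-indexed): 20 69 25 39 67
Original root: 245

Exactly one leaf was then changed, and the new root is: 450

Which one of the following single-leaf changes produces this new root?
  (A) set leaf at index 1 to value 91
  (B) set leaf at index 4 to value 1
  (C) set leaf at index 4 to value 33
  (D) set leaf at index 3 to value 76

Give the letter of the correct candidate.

Original leaves: [20, 69, 25, 39, 67]
Target new root: 450
Try each candidate change and compute the resulting root:
Candidate A: set leaf[1] = 91 -> leaves = [20, 91, 25, 39, 67]
  L0: [20, 91, 25, 39, 67]
  L1: h(20,91)=(20*31+91)%997=711 h(25,39)=(25*31+39)%997=814 h(67,67)=(67*31+67)%997=150 -> [711, 814, 150]
  L2: h(711,814)=(711*31+814)%997=921 h(150,150)=(150*31+150)%997=812 -> [921, 812]
  L3: h(921,812)=(921*31+812)%997=450 -> [450]
  root = 450 == target 450  ** MATCH **
Candidate B: set leaf[4] = 1 -> leaves = [20, 69, 25, 39, 1]
  L0: [20, 69, 25, 39, 1]
  L1: h(20,69)=(20*31+69)%997=689 h(25,39)=(25*31+39)%997=814 h(1,1)=(1*31+1)%997=32 -> [689, 814, 32]
  L2: h(689,814)=(689*31+814)%997=239 h(32,32)=(32*31+32)%997=27 -> [239, 27]
  L3: h(239,27)=(239*31+27)%997=457 -> [457]
  root = 457 != target 450
Candidate C: set leaf[4] = 33 -> leaves = [20, 69, 25, 39, 33]
  L0: [20, 69, 25, 39, 33]
  L1: h(20,69)=(20*31+69)%997=689 h(25,39)=(25*31+39)%997=814 h(33,33)=(33*31+33)%997=59 -> [689, 814, 59]
  L2: h(689,814)=(689*31+814)%997=239 h(59,59)=(59*31+59)%997=891 -> [239, 891]
  L3: h(239,891)=(239*31+891)%997=324 -> [324]
  root = 324 != target 450
Candidate D: set leaf[3] = 76 -> leaves = [20, 69, 25, 76, 67]
  L0: [20, 69, 25, 76, 67]
  L1: h(20,69)=(20*31+69)%997=689 h(25,76)=(25*31+76)%997=851 h(67,67)=(67*31+67)%997=150 -> [689, 851, 150]
  L2: h(689,851)=(689*31+851)%997=276 h(150,150)=(150*31+150)%997=812 -> [276, 812]
  L3: h(276,812)=(276*31+812)%997=395 -> [395]
  root = 395 != target 450
Candidate A produces the target root.

Answer: A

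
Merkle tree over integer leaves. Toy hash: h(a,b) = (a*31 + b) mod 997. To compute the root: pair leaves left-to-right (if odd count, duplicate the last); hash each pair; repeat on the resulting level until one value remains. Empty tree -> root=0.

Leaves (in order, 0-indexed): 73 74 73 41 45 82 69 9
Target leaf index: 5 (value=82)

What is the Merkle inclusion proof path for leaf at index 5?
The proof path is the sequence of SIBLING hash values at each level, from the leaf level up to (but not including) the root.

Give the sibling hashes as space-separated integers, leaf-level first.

L0 (leaves): [73, 74, 73, 41, 45, 82, 69, 9], target index=5
L1: h(73,74)=(73*31+74)%997=343 [pair 0] h(73,41)=(73*31+41)%997=310 [pair 1] h(45,82)=(45*31+82)%997=480 [pair 2] h(69,9)=(69*31+9)%997=154 [pair 3] -> [343, 310, 480, 154]
  Sibling for proof at L0: 45
L2: h(343,310)=(343*31+310)%997=973 [pair 0] h(480,154)=(480*31+154)%997=79 [pair 1] -> [973, 79]
  Sibling for proof at L1: 154
L3: h(973,79)=(973*31+79)%997=332 [pair 0] -> [332]
  Sibling for proof at L2: 973
Root: 332
Proof path (sibling hashes from leaf to root): [45, 154, 973]

Answer: 45 154 973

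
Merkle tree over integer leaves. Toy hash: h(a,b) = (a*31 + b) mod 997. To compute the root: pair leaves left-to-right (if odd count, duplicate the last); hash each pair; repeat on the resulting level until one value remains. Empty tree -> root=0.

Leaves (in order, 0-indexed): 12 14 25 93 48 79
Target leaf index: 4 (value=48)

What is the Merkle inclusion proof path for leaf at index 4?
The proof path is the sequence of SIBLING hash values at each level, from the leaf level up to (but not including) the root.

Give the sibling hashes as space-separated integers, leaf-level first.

Answer: 79 570 870

Derivation:
L0 (leaves): [12, 14, 25, 93, 48, 79], target index=4
L1: h(12,14)=(12*31+14)%997=386 [pair 0] h(25,93)=(25*31+93)%997=868 [pair 1] h(48,79)=(48*31+79)%997=570 [pair 2] -> [386, 868, 570]
  Sibling for proof at L0: 79
L2: h(386,868)=(386*31+868)%997=870 [pair 0] h(570,570)=(570*31+570)%997=294 [pair 1] -> [870, 294]
  Sibling for proof at L1: 570
L3: h(870,294)=(870*31+294)%997=345 [pair 0] -> [345]
  Sibling for proof at L2: 870
Root: 345
Proof path (sibling hashes from leaf to root): [79, 570, 870]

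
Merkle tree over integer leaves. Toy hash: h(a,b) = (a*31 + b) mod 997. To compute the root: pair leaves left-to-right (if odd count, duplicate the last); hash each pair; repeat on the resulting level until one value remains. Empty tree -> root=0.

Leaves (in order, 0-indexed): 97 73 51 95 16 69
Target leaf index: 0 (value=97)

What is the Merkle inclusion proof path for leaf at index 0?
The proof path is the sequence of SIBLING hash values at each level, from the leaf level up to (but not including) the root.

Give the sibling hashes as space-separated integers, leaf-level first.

L0 (leaves): [97, 73, 51, 95, 16, 69], target index=0
L1: h(97,73)=(97*31+73)%997=89 [pair 0] h(51,95)=(51*31+95)%997=679 [pair 1] h(16,69)=(16*31+69)%997=565 [pair 2] -> [89, 679, 565]
  Sibling for proof at L0: 73
L2: h(89,679)=(89*31+679)%997=447 [pair 0] h(565,565)=(565*31+565)%997=134 [pair 1] -> [447, 134]
  Sibling for proof at L1: 679
L3: h(447,134)=(447*31+134)%997=33 [pair 0] -> [33]
  Sibling for proof at L2: 134
Root: 33
Proof path (sibling hashes from leaf to root): [73, 679, 134]

Answer: 73 679 134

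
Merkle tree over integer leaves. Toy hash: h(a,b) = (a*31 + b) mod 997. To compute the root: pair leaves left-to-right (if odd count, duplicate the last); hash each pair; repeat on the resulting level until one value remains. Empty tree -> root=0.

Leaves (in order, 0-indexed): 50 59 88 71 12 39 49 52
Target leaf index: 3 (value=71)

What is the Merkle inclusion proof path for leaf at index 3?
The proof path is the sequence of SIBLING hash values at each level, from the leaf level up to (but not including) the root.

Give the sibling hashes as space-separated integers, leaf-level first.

Answer: 88 612 354

Derivation:
L0 (leaves): [50, 59, 88, 71, 12, 39, 49, 52], target index=3
L1: h(50,59)=(50*31+59)%997=612 [pair 0] h(88,71)=(88*31+71)%997=805 [pair 1] h(12,39)=(12*31+39)%997=411 [pair 2] h(49,52)=(49*31+52)%997=574 [pair 3] -> [612, 805, 411, 574]
  Sibling for proof at L0: 88
L2: h(612,805)=(612*31+805)%997=834 [pair 0] h(411,574)=(411*31+574)%997=354 [pair 1] -> [834, 354]
  Sibling for proof at L1: 612
L3: h(834,354)=(834*31+354)%997=286 [pair 0] -> [286]
  Sibling for proof at L2: 354
Root: 286
Proof path (sibling hashes from leaf to root): [88, 612, 354]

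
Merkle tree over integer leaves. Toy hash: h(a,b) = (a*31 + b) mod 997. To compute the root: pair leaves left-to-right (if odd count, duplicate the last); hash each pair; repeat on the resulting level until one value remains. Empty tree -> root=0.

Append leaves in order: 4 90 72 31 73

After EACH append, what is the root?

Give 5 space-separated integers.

After append 4 (leaves=[4]):
  L0: [4]
  root=4
After append 90 (leaves=[4, 90]):
  L0: [4, 90]
  L1: h(4,90)=(4*31+90)%997=214 -> [214]
  root=214
After append 72 (leaves=[4, 90, 72]):
  L0: [4, 90, 72]
  L1: h(4,90)=(4*31+90)%997=214 h(72,72)=(72*31+72)%997=310 -> [214, 310]
  L2: h(214,310)=(214*31+310)%997=962 -> [962]
  root=962
After append 31 (leaves=[4, 90, 72, 31]):
  L0: [4, 90, 72, 31]
  L1: h(4,90)=(4*31+90)%997=214 h(72,31)=(72*31+31)%997=269 -> [214, 269]
  L2: h(214,269)=(214*31+269)%997=921 -> [921]
  root=921
After append 73 (leaves=[4, 90, 72, 31, 73]):
  L0: [4, 90, 72, 31, 73]
  L1: h(4,90)=(4*31+90)%997=214 h(72,31)=(72*31+31)%997=269 h(73,73)=(73*31+73)%997=342 -> [214, 269, 342]
  L2: h(214,269)=(214*31+269)%997=921 h(342,342)=(342*31+342)%997=974 -> [921, 974]
  L3: h(921,974)=(921*31+974)%997=612 -> [612]
  root=612

Answer: 4 214 962 921 612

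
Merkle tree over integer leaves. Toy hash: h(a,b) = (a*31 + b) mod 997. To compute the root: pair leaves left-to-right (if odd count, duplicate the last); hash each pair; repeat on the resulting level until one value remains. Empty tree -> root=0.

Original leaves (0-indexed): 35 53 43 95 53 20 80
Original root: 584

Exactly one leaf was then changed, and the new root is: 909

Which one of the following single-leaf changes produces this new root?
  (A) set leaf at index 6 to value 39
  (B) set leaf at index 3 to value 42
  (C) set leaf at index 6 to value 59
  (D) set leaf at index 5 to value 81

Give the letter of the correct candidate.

Original leaves: [35, 53, 43, 95, 53, 20, 80]
Target new root: 909
Try each candidate change and compute the resulting root:
Candidate A: set leaf[6] = 39 -> leaves = [35, 53, 43, 95, 53, 20, 39]
  L0: [35, 53, 43, 95, 53, 20, 39]
  L1: h(35,53)=(35*31+53)%997=141 h(43,95)=(43*31+95)%997=431 h(53,20)=(53*31+20)%997=666 h(39,39)=(39*31+39)%997=251 -> [141, 431, 666, 251]
  L2: h(141,431)=(141*31+431)%997=814 h(666,251)=(666*31+251)%997=957 -> [814, 957]
  L3: h(814,957)=(814*31+957)%997=269 -> [269]
  root = 269 != target 909
Candidate B: set leaf[3] = 42 -> leaves = [35, 53, 43, 42, 53, 20, 80]
  L0: [35, 53, 43, 42, 53, 20, 80]
  L1: h(35,53)=(35*31+53)%997=141 h(43,42)=(43*31+42)%997=378 h(53,20)=(53*31+20)%997=666 h(80,80)=(80*31+80)%997=566 -> [141, 378, 666, 566]
  L2: h(141,378)=(141*31+378)%997=761 h(666,566)=(666*31+566)%997=275 -> [761, 275]
  L3: h(761,275)=(761*31+275)%997=935 -> [935]
  root = 935 != target 909
Candidate C: set leaf[6] = 59 -> leaves = [35, 53, 43, 95, 53, 20, 59]
  L0: [35, 53, 43, 95, 53, 20, 59]
  L1: h(35,53)=(35*31+53)%997=141 h(43,95)=(43*31+95)%997=431 h(53,20)=(53*31+20)%997=666 h(59,59)=(59*31+59)%997=891 -> [141, 431, 666, 891]
  L2: h(141,431)=(141*31+431)%997=814 h(666,891)=(666*31+891)%997=600 -> [814, 600]
  L3: h(814,600)=(814*31+600)%997=909 -> [909]
  root = 909 == target 909  ** MATCH **
Candidate D: set leaf[5] = 81 -> leaves = [35, 53, 43, 95, 53, 81, 80]
  L0: [35, 53, 43, 95, 53, 81, 80]
  L1: h(35,53)=(35*31+53)%997=141 h(43,95)=(43*31+95)%997=431 h(53,81)=(53*31+81)%997=727 h(80,80)=(80*31+80)%997=566 -> [141, 431, 727, 566]
  L2: h(141,431)=(141*31+431)%997=814 h(727,566)=(727*31+566)%997=172 -> [814, 172]
  L3: h(814,172)=(814*31+172)%997=481 -> [481]
  root = 481 != target 909
Candidate C produces the target root.

Answer: C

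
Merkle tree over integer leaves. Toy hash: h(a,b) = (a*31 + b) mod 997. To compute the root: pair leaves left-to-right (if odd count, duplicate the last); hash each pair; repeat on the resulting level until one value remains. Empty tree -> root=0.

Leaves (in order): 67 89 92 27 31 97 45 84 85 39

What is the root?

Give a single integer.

L0: [67, 89, 92, 27, 31, 97, 45, 84, 85, 39]
L1: h(67,89)=(67*31+89)%997=172 h(92,27)=(92*31+27)%997=885 h(31,97)=(31*31+97)%997=61 h(45,84)=(45*31+84)%997=482 h(85,39)=(85*31+39)%997=680 -> [172, 885, 61, 482, 680]
L2: h(172,885)=(172*31+885)%997=235 h(61,482)=(61*31+482)%997=379 h(680,680)=(680*31+680)%997=823 -> [235, 379, 823]
L3: h(235,379)=(235*31+379)%997=685 h(823,823)=(823*31+823)%997=414 -> [685, 414]
L4: h(685,414)=(685*31+414)%997=712 -> [712]

Answer: 712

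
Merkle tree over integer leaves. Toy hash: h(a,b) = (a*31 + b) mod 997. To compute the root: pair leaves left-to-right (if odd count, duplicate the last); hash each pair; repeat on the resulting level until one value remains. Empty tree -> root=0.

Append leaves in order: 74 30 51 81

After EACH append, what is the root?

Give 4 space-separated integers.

After append 74 (leaves=[74]):
  L0: [74]
  root=74
After append 30 (leaves=[74, 30]):
  L0: [74, 30]
  L1: h(74,30)=(74*31+30)%997=330 -> [330]
  root=330
After append 51 (leaves=[74, 30, 51]):
  L0: [74, 30, 51]
  L1: h(74,30)=(74*31+30)%997=330 h(51,51)=(51*31+51)%997=635 -> [330, 635]
  L2: h(330,635)=(330*31+635)%997=895 -> [895]
  root=895
After append 81 (leaves=[74, 30, 51, 81]):
  L0: [74, 30, 51, 81]
  L1: h(74,30)=(74*31+30)%997=330 h(51,81)=(51*31+81)%997=665 -> [330, 665]
  L2: h(330,665)=(330*31+665)%997=925 -> [925]
  root=925

Answer: 74 330 895 925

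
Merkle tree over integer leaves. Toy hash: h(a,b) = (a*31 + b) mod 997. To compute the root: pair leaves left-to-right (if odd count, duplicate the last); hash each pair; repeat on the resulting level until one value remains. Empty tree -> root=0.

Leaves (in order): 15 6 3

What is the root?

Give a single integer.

L0: [15, 6, 3]
L1: h(15,6)=(15*31+6)%997=471 h(3,3)=(3*31+3)%997=96 -> [471, 96]
L2: h(471,96)=(471*31+96)%997=739 -> [739]

Answer: 739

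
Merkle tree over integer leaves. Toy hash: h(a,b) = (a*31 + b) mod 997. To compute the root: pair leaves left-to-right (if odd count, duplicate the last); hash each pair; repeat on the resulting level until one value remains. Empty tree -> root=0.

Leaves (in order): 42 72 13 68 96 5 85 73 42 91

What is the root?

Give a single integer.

Answer: 280

Derivation:
L0: [42, 72, 13, 68, 96, 5, 85, 73, 42, 91]
L1: h(42,72)=(42*31+72)%997=377 h(13,68)=(13*31+68)%997=471 h(96,5)=(96*31+5)%997=987 h(85,73)=(85*31+73)%997=714 h(42,91)=(42*31+91)%997=396 -> [377, 471, 987, 714, 396]
L2: h(377,471)=(377*31+471)%997=194 h(987,714)=(987*31+714)%997=404 h(396,396)=(396*31+396)%997=708 -> [194, 404, 708]
L3: h(194,404)=(194*31+404)%997=436 h(708,708)=(708*31+708)%997=722 -> [436, 722]
L4: h(436,722)=(436*31+722)%997=280 -> [280]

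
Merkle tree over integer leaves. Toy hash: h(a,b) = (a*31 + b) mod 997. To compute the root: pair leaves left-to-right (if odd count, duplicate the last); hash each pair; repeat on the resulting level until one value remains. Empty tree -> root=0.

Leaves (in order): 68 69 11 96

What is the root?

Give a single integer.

Answer: 128

Derivation:
L0: [68, 69, 11, 96]
L1: h(68,69)=(68*31+69)%997=183 h(11,96)=(11*31+96)%997=437 -> [183, 437]
L2: h(183,437)=(183*31+437)%997=128 -> [128]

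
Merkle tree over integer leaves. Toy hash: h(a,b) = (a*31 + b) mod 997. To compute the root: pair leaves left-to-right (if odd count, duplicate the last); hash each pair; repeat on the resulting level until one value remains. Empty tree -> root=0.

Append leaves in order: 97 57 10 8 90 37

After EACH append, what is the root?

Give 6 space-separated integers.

After append 97 (leaves=[97]):
  L0: [97]
  root=97
After append 57 (leaves=[97, 57]):
  L0: [97, 57]
  L1: h(97,57)=(97*31+57)%997=73 -> [73]
  root=73
After append 10 (leaves=[97, 57, 10]):
  L0: [97, 57, 10]
  L1: h(97,57)=(97*31+57)%997=73 h(10,10)=(10*31+10)%997=320 -> [73, 320]
  L2: h(73,320)=(73*31+320)%997=589 -> [589]
  root=589
After append 8 (leaves=[97, 57, 10, 8]):
  L0: [97, 57, 10, 8]
  L1: h(97,57)=(97*31+57)%997=73 h(10,8)=(10*31+8)%997=318 -> [73, 318]
  L2: h(73,318)=(73*31+318)%997=587 -> [587]
  root=587
After append 90 (leaves=[97, 57, 10, 8, 90]):
  L0: [97, 57, 10, 8, 90]
  L1: h(97,57)=(97*31+57)%997=73 h(10,8)=(10*31+8)%997=318 h(90,90)=(90*31+90)%997=886 -> [73, 318, 886]
  L2: h(73,318)=(73*31+318)%997=587 h(886,886)=(886*31+886)%997=436 -> [587, 436]
  L3: h(587,436)=(587*31+436)%997=687 -> [687]
  root=687
After append 37 (leaves=[97, 57, 10, 8, 90, 37]):
  L0: [97, 57, 10, 8, 90, 37]
  L1: h(97,57)=(97*31+57)%997=73 h(10,8)=(10*31+8)%997=318 h(90,37)=(90*31+37)%997=833 -> [73, 318, 833]
  L2: h(73,318)=(73*31+318)%997=587 h(833,833)=(833*31+833)%997=734 -> [587, 734]
  L3: h(587,734)=(587*31+734)%997=985 -> [985]
  root=985

Answer: 97 73 589 587 687 985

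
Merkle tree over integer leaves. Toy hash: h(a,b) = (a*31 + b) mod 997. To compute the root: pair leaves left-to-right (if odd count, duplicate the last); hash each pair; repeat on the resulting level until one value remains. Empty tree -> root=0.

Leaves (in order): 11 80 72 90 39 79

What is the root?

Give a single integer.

Answer: 336

Derivation:
L0: [11, 80, 72, 90, 39, 79]
L1: h(11,80)=(11*31+80)%997=421 h(72,90)=(72*31+90)%997=328 h(39,79)=(39*31+79)%997=291 -> [421, 328, 291]
L2: h(421,328)=(421*31+328)%997=418 h(291,291)=(291*31+291)%997=339 -> [418, 339]
L3: h(418,339)=(418*31+339)%997=336 -> [336]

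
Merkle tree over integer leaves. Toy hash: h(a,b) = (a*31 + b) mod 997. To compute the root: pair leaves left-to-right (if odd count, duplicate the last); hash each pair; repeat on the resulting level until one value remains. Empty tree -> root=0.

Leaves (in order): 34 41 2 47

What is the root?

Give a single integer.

Answer: 156

Derivation:
L0: [34, 41, 2, 47]
L1: h(34,41)=(34*31+41)%997=98 h(2,47)=(2*31+47)%997=109 -> [98, 109]
L2: h(98,109)=(98*31+109)%997=156 -> [156]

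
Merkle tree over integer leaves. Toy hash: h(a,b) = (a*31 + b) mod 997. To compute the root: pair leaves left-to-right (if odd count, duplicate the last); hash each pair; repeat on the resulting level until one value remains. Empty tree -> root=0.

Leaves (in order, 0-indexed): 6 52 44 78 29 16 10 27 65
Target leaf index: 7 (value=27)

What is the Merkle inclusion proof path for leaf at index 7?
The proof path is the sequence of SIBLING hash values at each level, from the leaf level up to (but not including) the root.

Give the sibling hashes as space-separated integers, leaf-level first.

Answer: 10 915 844 328

Derivation:
L0 (leaves): [6, 52, 44, 78, 29, 16, 10, 27, 65], target index=7
L1: h(6,52)=(6*31+52)%997=238 [pair 0] h(44,78)=(44*31+78)%997=445 [pair 1] h(29,16)=(29*31+16)%997=915 [pair 2] h(10,27)=(10*31+27)%997=337 [pair 3] h(65,65)=(65*31+65)%997=86 [pair 4] -> [238, 445, 915, 337, 86]
  Sibling for proof at L0: 10
L2: h(238,445)=(238*31+445)%997=844 [pair 0] h(915,337)=(915*31+337)%997=786 [pair 1] h(86,86)=(86*31+86)%997=758 [pair 2] -> [844, 786, 758]
  Sibling for proof at L1: 915
L3: h(844,786)=(844*31+786)%997=31 [pair 0] h(758,758)=(758*31+758)%997=328 [pair 1] -> [31, 328]
  Sibling for proof at L2: 844
L4: h(31,328)=(31*31+328)%997=292 [pair 0] -> [292]
  Sibling for proof at L3: 328
Root: 292
Proof path (sibling hashes from leaf to root): [10, 915, 844, 328]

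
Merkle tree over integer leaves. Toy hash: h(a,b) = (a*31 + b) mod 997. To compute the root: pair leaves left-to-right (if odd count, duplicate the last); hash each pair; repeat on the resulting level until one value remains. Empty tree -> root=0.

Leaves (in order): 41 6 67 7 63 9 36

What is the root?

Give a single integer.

L0: [41, 6, 67, 7, 63, 9, 36]
L1: h(41,6)=(41*31+6)%997=280 h(67,7)=(67*31+7)%997=90 h(63,9)=(63*31+9)%997=965 h(36,36)=(36*31+36)%997=155 -> [280, 90, 965, 155]
L2: h(280,90)=(280*31+90)%997=794 h(965,155)=(965*31+155)%997=160 -> [794, 160]
L3: h(794,160)=(794*31+160)%997=846 -> [846]

Answer: 846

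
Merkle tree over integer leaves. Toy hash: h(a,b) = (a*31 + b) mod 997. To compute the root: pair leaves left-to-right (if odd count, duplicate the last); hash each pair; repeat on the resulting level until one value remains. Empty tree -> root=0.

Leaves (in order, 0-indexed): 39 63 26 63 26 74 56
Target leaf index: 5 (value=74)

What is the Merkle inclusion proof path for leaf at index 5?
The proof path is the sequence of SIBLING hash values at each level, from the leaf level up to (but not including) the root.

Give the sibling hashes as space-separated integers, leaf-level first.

L0 (leaves): [39, 63, 26, 63, 26, 74, 56], target index=5
L1: h(39,63)=(39*31+63)%997=275 [pair 0] h(26,63)=(26*31+63)%997=869 [pair 1] h(26,74)=(26*31+74)%997=880 [pair 2] h(56,56)=(56*31+56)%997=795 [pair 3] -> [275, 869, 880, 795]
  Sibling for proof at L0: 26
L2: h(275,869)=(275*31+869)%997=421 [pair 0] h(880,795)=(880*31+795)%997=159 [pair 1] -> [421, 159]
  Sibling for proof at L1: 795
L3: h(421,159)=(421*31+159)%997=249 [pair 0] -> [249]
  Sibling for proof at L2: 421
Root: 249
Proof path (sibling hashes from leaf to root): [26, 795, 421]

Answer: 26 795 421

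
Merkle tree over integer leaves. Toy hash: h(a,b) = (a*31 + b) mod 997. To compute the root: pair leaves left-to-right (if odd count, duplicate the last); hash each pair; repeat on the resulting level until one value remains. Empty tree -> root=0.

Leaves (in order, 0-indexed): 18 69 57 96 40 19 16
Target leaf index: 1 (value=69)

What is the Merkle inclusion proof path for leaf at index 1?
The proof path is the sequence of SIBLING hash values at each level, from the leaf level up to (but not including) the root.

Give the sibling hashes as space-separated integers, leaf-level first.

Answer: 18 866 658

Derivation:
L0 (leaves): [18, 69, 57, 96, 40, 19, 16], target index=1
L1: h(18,69)=(18*31+69)%997=627 [pair 0] h(57,96)=(57*31+96)%997=866 [pair 1] h(40,19)=(40*31+19)%997=262 [pair 2] h(16,16)=(16*31+16)%997=512 [pair 3] -> [627, 866, 262, 512]
  Sibling for proof at L0: 18
L2: h(627,866)=(627*31+866)%997=363 [pair 0] h(262,512)=(262*31+512)%997=658 [pair 1] -> [363, 658]
  Sibling for proof at L1: 866
L3: h(363,658)=(363*31+658)%997=944 [pair 0] -> [944]
  Sibling for proof at L2: 658
Root: 944
Proof path (sibling hashes from leaf to root): [18, 866, 658]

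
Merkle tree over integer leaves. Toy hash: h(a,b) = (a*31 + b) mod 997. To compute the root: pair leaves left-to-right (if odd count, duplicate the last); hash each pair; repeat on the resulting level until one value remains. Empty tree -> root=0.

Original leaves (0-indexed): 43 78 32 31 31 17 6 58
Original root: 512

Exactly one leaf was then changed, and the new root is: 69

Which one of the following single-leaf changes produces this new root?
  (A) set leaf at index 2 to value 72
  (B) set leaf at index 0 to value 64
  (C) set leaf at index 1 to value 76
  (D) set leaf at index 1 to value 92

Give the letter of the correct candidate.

Answer: A

Derivation:
Original leaves: [43, 78, 32, 31, 31, 17, 6, 58]
Target new root: 69
Try each candidate change and compute the resulting root:
Candidate A: set leaf[2] = 72 -> leaves = [43, 78, 72, 31, 31, 17, 6, 58]
  L0: [43, 78, 72, 31, 31, 17, 6, 58]
  L1: h(43,78)=(43*31+78)%997=414 h(72,31)=(72*31+31)%997=269 h(31,17)=(31*31+17)%997=978 h(6,58)=(6*31+58)%997=244 -> [414, 269, 978, 244]
  L2: h(414,269)=(414*31+269)%997=142 h(978,244)=(978*31+244)%997=652 -> [142, 652]
  L3: h(142,652)=(142*31+652)%997=69 -> [69]
  root = 69 == target 69  ** MATCH **
Candidate B: set leaf[0] = 64 -> leaves = [64, 78, 32, 31, 31, 17, 6, 58]
  L0: [64, 78, 32, 31, 31, 17, 6, 58]
  L1: h(64,78)=(64*31+78)%997=68 h(32,31)=(32*31+31)%997=26 h(31,17)=(31*31+17)%997=978 h(6,58)=(6*31+58)%997=244 -> [68, 26, 978, 244]
  L2: h(68,26)=(68*31+26)%997=140 h(978,244)=(978*31+244)%997=652 -> [140, 652]
  L3: h(140,652)=(140*31+652)%997=7 -> [7]
  root = 7 != target 69
Candidate C: set leaf[1] = 76 -> leaves = [43, 76, 32, 31, 31, 17, 6, 58]
  L0: [43, 76, 32, 31, 31, 17, 6, 58]
  L1: h(43,76)=(43*31+76)%997=412 h(32,31)=(32*31+31)%997=26 h(31,17)=(31*31+17)%997=978 h(6,58)=(6*31+58)%997=244 -> [412, 26, 978, 244]
  L2: h(412,26)=(412*31+26)%997=834 h(978,244)=(978*31+244)%997=652 -> [834, 652]
  L3: h(834,652)=(834*31+652)%997=584 -> [584]
  root = 584 != target 69
Candidate D: set leaf[1] = 92 -> leaves = [43, 92, 32, 31, 31, 17, 6, 58]
  L0: [43, 92, 32, 31, 31, 17, 6, 58]
  L1: h(43,92)=(43*31+92)%997=428 h(32,31)=(32*31+31)%997=26 h(31,17)=(31*31+17)%997=978 h(6,58)=(6*31+58)%997=244 -> [428, 26, 978, 244]
  L2: h(428,26)=(428*31+26)%997=333 h(978,244)=(978*31+244)%997=652 -> [333, 652]
  L3: h(333,652)=(333*31+652)%997=8 -> [8]
  root = 8 != target 69
Candidate A produces the target root.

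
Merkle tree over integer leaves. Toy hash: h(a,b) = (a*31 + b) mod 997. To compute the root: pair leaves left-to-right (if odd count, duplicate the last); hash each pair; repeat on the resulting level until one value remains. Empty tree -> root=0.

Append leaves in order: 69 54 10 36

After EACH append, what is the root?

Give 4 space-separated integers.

Answer: 69 199 507 533

Derivation:
After append 69 (leaves=[69]):
  L0: [69]
  root=69
After append 54 (leaves=[69, 54]):
  L0: [69, 54]
  L1: h(69,54)=(69*31+54)%997=199 -> [199]
  root=199
After append 10 (leaves=[69, 54, 10]):
  L0: [69, 54, 10]
  L1: h(69,54)=(69*31+54)%997=199 h(10,10)=(10*31+10)%997=320 -> [199, 320]
  L2: h(199,320)=(199*31+320)%997=507 -> [507]
  root=507
After append 36 (leaves=[69, 54, 10, 36]):
  L0: [69, 54, 10, 36]
  L1: h(69,54)=(69*31+54)%997=199 h(10,36)=(10*31+36)%997=346 -> [199, 346]
  L2: h(199,346)=(199*31+346)%997=533 -> [533]
  root=533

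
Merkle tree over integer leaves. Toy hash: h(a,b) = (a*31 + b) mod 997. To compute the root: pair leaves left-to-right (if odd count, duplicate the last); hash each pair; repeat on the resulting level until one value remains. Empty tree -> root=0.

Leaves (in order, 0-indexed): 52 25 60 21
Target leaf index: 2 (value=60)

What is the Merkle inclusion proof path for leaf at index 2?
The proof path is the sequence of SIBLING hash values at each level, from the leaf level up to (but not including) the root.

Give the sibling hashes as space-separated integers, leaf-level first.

Answer: 21 640

Derivation:
L0 (leaves): [52, 25, 60, 21], target index=2
L1: h(52,25)=(52*31+25)%997=640 [pair 0] h(60,21)=(60*31+21)%997=884 [pair 1] -> [640, 884]
  Sibling for proof at L0: 21
L2: h(640,884)=(640*31+884)%997=784 [pair 0] -> [784]
  Sibling for proof at L1: 640
Root: 784
Proof path (sibling hashes from leaf to root): [21, 640]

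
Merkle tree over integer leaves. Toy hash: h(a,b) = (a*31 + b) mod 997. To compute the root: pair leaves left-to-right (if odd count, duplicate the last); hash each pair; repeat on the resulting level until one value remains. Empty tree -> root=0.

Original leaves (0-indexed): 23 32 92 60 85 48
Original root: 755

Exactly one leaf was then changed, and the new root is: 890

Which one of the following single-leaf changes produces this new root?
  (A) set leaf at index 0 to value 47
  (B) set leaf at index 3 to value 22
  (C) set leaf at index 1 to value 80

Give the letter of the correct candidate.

Answer: A

Derivation:
Original leaves: [23, 32, 92, 60, 85, 48]
Target new root: 890
Try each candidate change and compute the resulting root:
Candidate A: set leaf[0] = 47 -> leaves = [47, 32, 92, 60, 85, 48]
  L0: [47, 32, 92, 60, 85, 48]
  L1: h(47,32)=(47*31+32)%997=492 h(92,60)=(92*31+60)%997=918 h(85,48)=(85*31+48)%997=689 -> [492, 918, 689]
  L2: h(492,918)=(492*31+918)%997=218 h(689,689)=(689*31+689)%997=114 -> [218, 114]
  L3: h(218,114)=(218*31+114)%997=890 -> [890]
  root = 890 == target 890  ** MATCH **
Candidate B: set leaf[3] = 22 -> leaves = [23, 32, 92, 22, 85, 48]
  L0: [23, 32, 92, 22, 85, 48]
  L1: h(23,32)=(23*31+32)%997=745 h(92,22)=(92*31+22)%997=880 h(85,48)=(85*31+48)%997=689 -> [745, 880, 689]
  L2: h(745,880)=(745*31+880)%997=47 h(689,689)=(689*31+689)%997=114 -> [47, 114]
  L3: h(47,114)=(47*31+114)%997=574 -> [574]
  root = 574 != target 890
Candidate C: set leaf[1] = 80 -> leaves = [23, 80, 92, 60, 85, 48]
  L0: [23, 80, 92, 60, 85, 48]
  L1: h(23,80)=(23*31+80)%997=793 h(92,60)=(92*31+60)%997=918 h(85,48)=(85*31+48)%997=689 -> [793, 918, 689]
  L2: h(793,918)=(793*31+918)%997=576 h(689,689)=(689*31+689)%997=114 -> [576, 114]
  L3: h(576,114)=(576*31+114)%997=24 -> [24]
  root = 24 != target 890
Candidate A produces the target root.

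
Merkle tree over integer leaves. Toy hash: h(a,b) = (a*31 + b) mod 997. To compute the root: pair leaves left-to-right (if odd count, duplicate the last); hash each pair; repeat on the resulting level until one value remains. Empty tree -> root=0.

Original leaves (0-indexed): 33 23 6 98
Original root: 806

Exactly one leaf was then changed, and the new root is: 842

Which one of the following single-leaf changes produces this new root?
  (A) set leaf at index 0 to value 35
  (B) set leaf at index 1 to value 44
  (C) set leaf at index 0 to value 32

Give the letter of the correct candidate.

Original leaves: [33, 23, 6, 98]
Target new root: 842
Try each candidate change and compute the resulting root:
Candidate A: set leaf[0] = 35 -> leaves = [35, 23, 6, 98]
  L0: [35, 23, 6, 98]
  L1: h(35,23)=(35*31+23)%997=111 h(6,98)=(6*31+98)%997=284 -> [111, 284]
  L2: h(111,284)=(111*31+284)%997=734 -> [734]
  root = 734 != target 842
Candidate B: set leaf[1] = 44 -> leaves = [33, 44, 6, 98]
  L0: [33, 44, 6, 98]
  L1: h(33,44)=(33*31+44)%997=70 h(6,98)=(6*31+98)%997=284 -> [70, 284]
  L2: h(70,284)=(70*31+284)%997=460 -> [460]
  root = 460 != target 842
Candidate C: set leaf[0] = 32 -> leaves = [32, 23, 6, 98]
  L0: [32, 23, 6, 98]
  L1: h(32,23)=(32*31+23)%997=18 h(6,98)=(6*31+98)%997=284 -> [18, 284]
  L2: h(18,284)=(18*31+284)%997=842 -> [842]
  root = 842 == target 842  ** MATCH **
Candidate C produces the target root.

Answer: C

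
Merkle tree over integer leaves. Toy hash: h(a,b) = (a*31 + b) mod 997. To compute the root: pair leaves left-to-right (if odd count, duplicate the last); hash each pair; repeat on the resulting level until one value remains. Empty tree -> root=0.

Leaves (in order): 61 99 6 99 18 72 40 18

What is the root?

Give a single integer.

Answer: 854

Derivation:
L0: [61, 99, 6, 99, 18, 72, 40, 18]
L1: h(61,99)=(61*31+99)%997=993 h(6,99)=(6*31+99)%997=285 h(18,72)=(18*31+72)%997=630 h(40,18)=(40*31+18)%997=261 -> [993, 285, 630, 261]
L2: h(993,285)=(993*31+285)%997=161 h(630,261)=(630*31+261)%997=848 -> [161, 848]
L3: h(161,848)=(161*31+848)%997=854 -> [854]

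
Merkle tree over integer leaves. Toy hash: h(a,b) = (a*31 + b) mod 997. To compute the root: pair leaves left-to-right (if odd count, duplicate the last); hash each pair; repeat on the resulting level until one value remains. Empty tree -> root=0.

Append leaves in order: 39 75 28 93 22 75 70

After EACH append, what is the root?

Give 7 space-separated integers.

Answer: 39 287 820 885 113 812 301

Derivation:
After append 39 (leaves=[39]):
  L0: [39]
  root=39
After append 75 (leaves=[39, 75]):
  L0: [39, 75]
  L1: h(39,75)=(39*31+75)%997=287 -> [287]
  root=287
After append 28 (leaves=[39, 75, 28]):
  L0: [39, 75, 28]
  L1: h(39,75)=(39*31+75)%997=287 h(28,28)=(28*31+28)%997=896 -> [287, 896]
  L2: h(287,896)=(287*31+896)%997=820 -> [820]
  root=820
After append 93 (leaves=[39, 75, 28, 93]):
  L0: [39, 75, 28, 93]
  L1: h(39,75)=(39*31+75)%997=287 h(28,93)=(28*31+93)%997=961 -> [287, 961]
  L2: h(287,961)=(287*31+961)%997=885 -> [885]
  root=885
After append 22 (leaves=[39, 75, 28, 93, 22]):
  L0: [39, 75, 28, 93, 22]
  L1: h(39,75)=(39*31+75)%997=287 h(28,93)=(28*31+93)%997=961 h(22,22)=(22*31+22)%997=704 -> [287, 961, 704]
  L2: h(287,961)=(287*31+961)%997=885 h(704,704)=(704*31+704)%997=594 -> [885, 594]
  L3: h(885,594)=(885*31+594)%997=113 -> [113]
  root=113
After append 75 (leaves=[39, 75, 28, 93, 22, 75]):
  L0: [39, 75, 28, 93, 22, 75]
  L1: h(39,75)=(39*31+75)%997=287 h(28,93)=(28*31+93)%997=961 h(22,75)=(22*31+75)%997=757 -> [287, 961, 757]
  L2: h(287,961)=(287*31+961)%997=885 h(757,757)=(757*31+757)%997=296 -> [885, 296]
  L3: h(885,296)=(885*31+296)%997=812 -> [812]
  root=812
After append 70 (leaves=[39, 75, 28, 93, 22, 75, 70]):
  L0: [39, 75, 28, 93, 22, 75, 70]
  L1: h(39,75)=(39*31+75)%997=287 h(28,93)=(28*31+93)%997=961 h(22,75)=(22*31+75)%997=757 h(70,70)=(70*31+70)%997=246 -> [287, 961, 757, 246]
  L2: h(287,961)=(287*31+961)%997=885 h(757,246)=(757*31+246)%997=782 -> [885, 782]
  L3: h(885,782)=(885*31+782)%997=301 -> [301]
  root=301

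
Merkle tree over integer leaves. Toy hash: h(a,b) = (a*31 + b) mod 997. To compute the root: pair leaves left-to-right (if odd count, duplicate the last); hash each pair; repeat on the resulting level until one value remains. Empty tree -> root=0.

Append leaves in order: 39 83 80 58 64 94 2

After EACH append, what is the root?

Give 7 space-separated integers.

After append 39 (leaves=[39]):
  L0: [39]
  root=39
After append 83 (leaves=[39, 83]):
  L0: [39, 83]
  L1: h(39,83)=(39*31+83)%997=295 -> [295]
  root=295
After append 80 (leaves=[39, 83, 80]):
  L0: [39, 83, 80]
  L1: h(39,83)=(39*31+83)%997=295 h(80,80)=(80*31+80)%997=566 -> [295, 566]
  L2: h(295,566)=(295*31+566)%997=738 -> [738]
  root=738
After append 58 (leaves=[39, 83, 80, 58]):
  L0: [39, 83, 80, 58]
  L1: h(39,83)=(39*31+83)%997=295 h(80,58)=(80*31+58)%997=544 -> [295, 544]
  L2: h(295,544)=(295*31+544)%997=716 -> [716]
  root=716
After append 64 (leaves=[39, 83, 80, 58, 64]):
  L0: [39, 83, 80, 58, 64]
  L1: h(39,83)=(39*31+83)%997=295 h(80,58)=(80*31+58)%997=544 h(64,64)=(64*31+64)%997=54 -> [295, 544, 54]
  L2: h(295,544)=(295*31+544)%997=716 h(54,54)=(54*31+54)%997=731 -> [716, 731]
  L3: h(716,731)=(716*31+731)%997=993 -> [993]
  root=993
After append 94 (leaves=[39, 83, 80, 58, 64, 94]):
  L0: [39, 83, 80, 58, 64, 94]
  L1: h(39,83)=(39*31+83)%997=295 h(80,58)=(80*31+58)%997=544 h(64,94)=(64*31+94)%997=84 -> [295, 544, 84]
  L2: h(295,544)=(295*31+544)%997=716 h(84,84)=(84*31+84)%997=694 -> [716, 694]
  L3: h(716,694)=(716*31+694)%997=956 -> [956]
  root=956
After append 2 (leaves=[39, 83, 80, 58, 64, 94, 2]):
  L0: [39, 83, 80, 58, 64, 94, 2]
  L1: h(39,83)=(39*31+83)%997=295 h(80,58)=(80*31+58)%997=544 h(64,94)=(64*31+94)%997=84 h(2,2)=(2*31+2)%997=64 -> [295, 544, 84, 64]
  L2: h(295,544)=(295*31+544)%997=716 h(84,64)=(84*31+64)%997=674 -> [716, 674]
  L3: h(716,674)=(716*31+674)%997=936 -> [936]
  root=936

Answer: 39 295 738 716 993 956 936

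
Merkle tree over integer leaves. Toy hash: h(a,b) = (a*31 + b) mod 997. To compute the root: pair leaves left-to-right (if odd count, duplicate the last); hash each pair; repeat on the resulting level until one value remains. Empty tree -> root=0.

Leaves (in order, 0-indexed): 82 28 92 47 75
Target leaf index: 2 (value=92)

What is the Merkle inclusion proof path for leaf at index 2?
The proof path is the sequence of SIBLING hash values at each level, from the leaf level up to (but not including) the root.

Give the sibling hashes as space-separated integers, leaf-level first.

L0 (leaves): [82, 28, 92, 47, 75], target index=2
L1: h(82,28)=(82*31+28)%997=576 [pair 0] h(92,47)=(92*31+47)%997=905 [pair 1] h(75,75)=(75*31+75)%997=406 [pair 2] -> [576, 905, 406]
  Sibling for proof at L0: 47
L2: h(576,905)=(576*31+905)%997=815 [pair 0] h(406,406)=(406*31+406)%997=31 [pair 1] -> [815, 31]
  Sibling for proof at L1: 576
L3: h(815,31)=(815*31+31)%997=371 [pair 0] -> [371]
  Sibling for proof at L2: 31
Root: 371
Proof path (sibling hashes from leaf to root): [47, 576, 31]

Answer: 47 576 31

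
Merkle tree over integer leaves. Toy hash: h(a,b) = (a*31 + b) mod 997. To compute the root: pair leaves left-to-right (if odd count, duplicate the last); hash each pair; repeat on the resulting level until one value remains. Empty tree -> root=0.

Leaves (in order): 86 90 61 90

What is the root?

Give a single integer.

Answer: 678

Derivation:
L0: [86, 90, 61, 90]
L1: h(86,90)=(86*31+90)%997=762 h(61,90)=(61*31+90)%997=984 -> [762, 984]
L2: h(762,984)=(762*31+984)%997=678 -> [678]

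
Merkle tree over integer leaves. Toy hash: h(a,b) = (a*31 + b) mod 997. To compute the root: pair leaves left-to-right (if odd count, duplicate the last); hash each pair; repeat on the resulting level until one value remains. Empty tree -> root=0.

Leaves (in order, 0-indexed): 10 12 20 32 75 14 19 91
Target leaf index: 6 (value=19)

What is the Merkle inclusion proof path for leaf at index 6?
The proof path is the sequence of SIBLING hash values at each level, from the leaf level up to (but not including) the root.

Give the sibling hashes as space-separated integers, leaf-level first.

Answer: 91 345 664

Derivation:
L0 (leaves): [10, 12, 20, 32, 75, 14, 19, 91], target index=6
L1: h(10,12)=(10*31+12)%997=322 [pair 0] h(20,32)=(20*31+32)%997=652 [pair 1] h(75,14)=(75*31+14)%997=345 [pair 2] h(19,91)=(19*31+91)%997=680 [pair 3] -> [322, 652, 345, 680]
  Sibling for proof at L0: 91
L2: h(322,652)=(322*31+652)%997=664 [pair 0] h(345,680)=(345*31+680)%997=408 [pair 1] -> [664, 408]
  Sibling for proof at L1: 345
L3: h(664,408)=(664*31+408)%997=55 [pair 0] -> [55]
  Sibling for proof at L2: 664
Root: 55
Proof path (sibling hashes from leaf to root): [91, 345, 664]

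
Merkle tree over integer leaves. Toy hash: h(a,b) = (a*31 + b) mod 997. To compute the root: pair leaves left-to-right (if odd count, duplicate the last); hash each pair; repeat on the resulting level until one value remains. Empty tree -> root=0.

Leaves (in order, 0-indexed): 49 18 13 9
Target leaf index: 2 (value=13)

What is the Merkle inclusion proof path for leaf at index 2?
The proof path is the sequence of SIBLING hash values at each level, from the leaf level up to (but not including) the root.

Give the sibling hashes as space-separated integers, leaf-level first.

L0 (leaves): [49, 18, 13, 9], target index=2
L1: h(49,18)=(49*31+18)%997=540 [pair 0] h(13,9)=(13*31+9)%997=412 [pair 1] -> [540, 412]
  Sibling for proof at L0: 9
L2: h(540,412)=(540*31+412)%997=203 [pair 0] -> [203]
  Sibling for proof at L1: 540
Root: 203
Proof path (sibling hashes from leaf to root): [9, 540]

Answer: 9 540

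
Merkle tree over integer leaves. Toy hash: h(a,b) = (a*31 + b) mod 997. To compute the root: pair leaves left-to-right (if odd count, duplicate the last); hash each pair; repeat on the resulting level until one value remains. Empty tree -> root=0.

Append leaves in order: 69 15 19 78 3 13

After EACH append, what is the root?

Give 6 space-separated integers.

After append 69 (leaves=[69]):
  L0: [69]
  root=69
After append 15 (leaves=[69, 15]):
  L0: [69, 15]
  L1: h(69,15)=(69*31+15)%997=160 -> [160]
  root=160
After append 19 (leaves=[69, 15, 19]):
  L0: [69, 15, 19]
  L1: h(69,15)=(69*31+15)%997=160 h(19,19)=(19*31+19)%997=608 -> [160, 608]
  L2: h(160,608)=(160*31+608)%997=583 -> [583]
  root=583
After append 78 (leaves=[69, 15, 19, 78]):
  L0: [69, 15, 19, 78]
  L1: h(69,15)=(69*31+15)%997=160 h(19,78)=(19*31+78)%997=667 -> [160, 667]
  L2: h(160,667)=(160*31+667)%997=642 -> [642]
  root=642
After append 3 (leaves=[69, 15, 19, 78, 3]):
  L0: [69, 15, 19, 78, 3]
  L1: h(69,15)=(69*31+15)%997=160 h(19,78)=(19*31+78)%997=667 h(3,3)=(3*31+3)%997=96 -> [160, 667, 96]
  L2: h(160,667)=(160*31+667)%997=642 h(96,96)=(96*31+96)%997=81 -> [642, 81]
  L3: h(642,81)=(642*31+81)%997=43 -> [43]
  root=43
After append 13 (leaves=[69, 15, 19, 78, 3, 13]):
  L0: [69, 15, 19, 78, 3, 13]
  L1: h(69,15)=(69*31+15)%997=160 h(19,78)=(19*31+78)%997=667 h(3,13)=(3*31+13)%997=106 -> [160, 667, 106]
  L2: h(160,667)=(160*31+667)%997=642 h(106,106)=(106*31+106)%997=401 -> [642, 401]
  L3: h(642,401)=(642*31+401)%997=363 -> [363]
  root=363

Answer: 69 160 583 642 43 363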